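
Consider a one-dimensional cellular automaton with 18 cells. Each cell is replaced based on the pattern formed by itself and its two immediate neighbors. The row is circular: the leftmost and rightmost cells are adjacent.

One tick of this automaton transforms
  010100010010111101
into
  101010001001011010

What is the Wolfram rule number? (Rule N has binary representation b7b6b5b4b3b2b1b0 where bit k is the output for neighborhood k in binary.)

176

position 13: 111 → 1  (bit 7 = 1)
position 15: 110 → 0  (bit 6 = 0)
position 0: 101 → 1  (bit 5 = 1)
position 4: 100 → 1  (bit 4 = 1)
position 12: 011 → 0  (bit 3 = 0)
position 1: 010 → 0  (bit 2 = 0)
position 6: 001 → 0  (bit 1 = 0)
position 5: 000 → 0  (bit 0 = 0)
bits b7..b0 = 10110000 = 176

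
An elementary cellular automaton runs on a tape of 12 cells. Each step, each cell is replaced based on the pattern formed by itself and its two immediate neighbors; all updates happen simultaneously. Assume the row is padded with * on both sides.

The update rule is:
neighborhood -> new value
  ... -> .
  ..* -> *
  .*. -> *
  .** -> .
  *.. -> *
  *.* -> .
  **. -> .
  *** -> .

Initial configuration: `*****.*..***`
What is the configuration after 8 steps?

......***...
*....*...*.*
.*..***.**..
.***......**
....*....*..
*..***..****
.**...**....
...*.*..*..*

...*.*..*..*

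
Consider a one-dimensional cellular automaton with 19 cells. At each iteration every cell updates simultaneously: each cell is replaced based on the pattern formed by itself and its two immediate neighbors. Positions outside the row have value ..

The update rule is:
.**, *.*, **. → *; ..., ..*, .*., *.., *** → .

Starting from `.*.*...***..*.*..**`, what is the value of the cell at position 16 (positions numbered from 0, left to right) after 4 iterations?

iteration 1: ..*....*.*...*...**
iteration 2: ........*........**
iteration 3: .................**
iteration 4: .................**
position 16 holds .

.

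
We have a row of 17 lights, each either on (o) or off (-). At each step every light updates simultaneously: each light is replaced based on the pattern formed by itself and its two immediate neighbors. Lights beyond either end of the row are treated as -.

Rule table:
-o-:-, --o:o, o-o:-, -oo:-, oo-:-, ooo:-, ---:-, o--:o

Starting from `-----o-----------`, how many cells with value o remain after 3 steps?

4

----o-o----------
---o---o---------
--o-o-o-o--------
count of o: 4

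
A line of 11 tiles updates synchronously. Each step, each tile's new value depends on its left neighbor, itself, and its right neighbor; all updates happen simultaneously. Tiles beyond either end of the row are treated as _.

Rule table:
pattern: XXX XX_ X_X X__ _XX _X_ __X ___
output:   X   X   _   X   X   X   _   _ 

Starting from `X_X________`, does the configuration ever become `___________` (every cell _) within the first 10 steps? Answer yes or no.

no

step 1: X_XX_______
step 2: X_XXX______
step 3: X_XXXX_____
step 4: X_XXXXX____
step 5: X_XXXXXX___
step 6: X_XXXXXXX__
step 7: X_XXXXXXXX_
step 8: X_XXXXXXXXX
step 9: X_XXXXXXXXX  (fixed point — unchanged through step 10)
step 10 is X_XXXXXXXXX, still not uniform _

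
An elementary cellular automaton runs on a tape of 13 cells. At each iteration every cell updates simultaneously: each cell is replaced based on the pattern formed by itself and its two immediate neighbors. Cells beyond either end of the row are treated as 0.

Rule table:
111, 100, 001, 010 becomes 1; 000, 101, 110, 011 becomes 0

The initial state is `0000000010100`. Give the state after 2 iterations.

0000000110110
0000001000001

0000001000001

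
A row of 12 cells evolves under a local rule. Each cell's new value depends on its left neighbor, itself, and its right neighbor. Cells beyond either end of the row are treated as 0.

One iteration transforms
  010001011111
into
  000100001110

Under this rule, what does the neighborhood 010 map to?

At position 1 the neighborhood is 010; the next row has 0 there.

0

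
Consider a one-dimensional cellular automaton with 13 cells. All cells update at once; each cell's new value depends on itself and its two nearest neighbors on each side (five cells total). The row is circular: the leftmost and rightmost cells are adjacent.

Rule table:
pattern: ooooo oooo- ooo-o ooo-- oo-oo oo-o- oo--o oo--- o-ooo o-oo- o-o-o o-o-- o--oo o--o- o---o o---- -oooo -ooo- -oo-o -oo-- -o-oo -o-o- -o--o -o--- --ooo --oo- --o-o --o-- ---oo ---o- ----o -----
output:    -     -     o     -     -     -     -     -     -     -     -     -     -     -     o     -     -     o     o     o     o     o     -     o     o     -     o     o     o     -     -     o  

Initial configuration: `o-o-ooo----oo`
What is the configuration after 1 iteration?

o--o-o----ooo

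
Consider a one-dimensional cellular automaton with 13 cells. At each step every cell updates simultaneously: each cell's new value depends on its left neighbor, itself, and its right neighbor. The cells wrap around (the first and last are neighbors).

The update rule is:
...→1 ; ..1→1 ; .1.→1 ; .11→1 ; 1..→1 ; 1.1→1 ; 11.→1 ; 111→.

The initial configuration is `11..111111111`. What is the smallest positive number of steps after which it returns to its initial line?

step 1: .1111........
step 2: 11..111111111

2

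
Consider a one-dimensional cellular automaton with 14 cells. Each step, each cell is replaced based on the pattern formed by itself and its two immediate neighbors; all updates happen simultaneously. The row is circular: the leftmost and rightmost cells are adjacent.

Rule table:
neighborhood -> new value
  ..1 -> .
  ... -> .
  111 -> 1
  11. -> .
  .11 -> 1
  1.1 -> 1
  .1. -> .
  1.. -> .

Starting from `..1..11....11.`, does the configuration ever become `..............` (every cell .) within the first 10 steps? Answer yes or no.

step 1: .....1.....1..
step 2: ..............
all cells are . at step 2

yes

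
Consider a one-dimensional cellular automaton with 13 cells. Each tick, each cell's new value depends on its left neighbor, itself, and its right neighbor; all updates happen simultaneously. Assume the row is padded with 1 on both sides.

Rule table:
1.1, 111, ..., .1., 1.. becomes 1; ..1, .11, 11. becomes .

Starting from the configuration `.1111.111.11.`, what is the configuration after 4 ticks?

1.11.1.1.1..1
.1..1111111..
111..11111.1.
11.1..111.111

11.1..111.111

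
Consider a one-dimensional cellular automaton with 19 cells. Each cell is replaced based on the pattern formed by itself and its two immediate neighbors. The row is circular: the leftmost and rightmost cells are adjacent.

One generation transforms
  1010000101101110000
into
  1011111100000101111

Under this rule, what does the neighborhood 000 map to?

At position 4 the neighborhood is 000; the next row has 1 there.

1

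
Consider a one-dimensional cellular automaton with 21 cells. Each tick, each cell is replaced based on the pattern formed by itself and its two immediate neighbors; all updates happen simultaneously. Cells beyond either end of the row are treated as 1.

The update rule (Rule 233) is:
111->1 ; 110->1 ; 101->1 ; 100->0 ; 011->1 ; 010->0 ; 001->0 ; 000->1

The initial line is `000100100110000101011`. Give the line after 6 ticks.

100111111111111111111

010000000110110010111
100111110111110001111
100111111111110101111
100111111111111011111
100111111111111111111
100111111111111111111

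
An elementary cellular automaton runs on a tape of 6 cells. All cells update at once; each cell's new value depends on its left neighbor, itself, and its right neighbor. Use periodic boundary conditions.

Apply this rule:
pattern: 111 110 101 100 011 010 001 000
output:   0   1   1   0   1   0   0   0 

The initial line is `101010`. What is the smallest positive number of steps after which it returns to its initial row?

2

010101
101010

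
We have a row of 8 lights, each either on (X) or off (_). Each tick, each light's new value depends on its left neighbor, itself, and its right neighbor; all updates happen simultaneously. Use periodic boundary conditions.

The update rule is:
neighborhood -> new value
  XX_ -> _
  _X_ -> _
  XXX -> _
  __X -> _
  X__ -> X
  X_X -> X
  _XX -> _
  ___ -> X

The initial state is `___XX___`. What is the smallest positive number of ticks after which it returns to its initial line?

16

tick 1: XX___XXX
tick 2: __XX____
tick 3: X___XXXX
tick 4: _XX_____
tick 5: ___XXXXX
tick 6: XX______
tick 7: __XXXXX_
tick 8: X______X
tick 9: _XXXXX__
tick 10: ______XX
tick 11: XXXXX___
tick 12: _____XX_
tick 13: XXXX___X
tick 14: ____XX__
tick 15: XXX___XX
tick 16: ___XX___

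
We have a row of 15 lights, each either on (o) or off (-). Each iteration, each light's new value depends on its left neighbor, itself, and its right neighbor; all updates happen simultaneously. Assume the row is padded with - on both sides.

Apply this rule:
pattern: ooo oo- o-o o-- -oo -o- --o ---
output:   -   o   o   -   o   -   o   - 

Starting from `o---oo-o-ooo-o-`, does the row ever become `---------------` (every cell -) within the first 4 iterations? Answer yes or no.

---oooo-oo-oo--
--oo--ooooooo--
-ooo-oo-----o--
oo-oooo----o---
iteration 4 is oo-oooo----o---, still not uniform -

no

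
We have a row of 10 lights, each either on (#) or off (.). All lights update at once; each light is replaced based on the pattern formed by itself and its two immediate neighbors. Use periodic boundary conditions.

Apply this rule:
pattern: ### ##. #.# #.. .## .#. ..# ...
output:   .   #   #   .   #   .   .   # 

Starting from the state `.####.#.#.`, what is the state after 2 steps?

.#..##.#..
....###..#

....###..#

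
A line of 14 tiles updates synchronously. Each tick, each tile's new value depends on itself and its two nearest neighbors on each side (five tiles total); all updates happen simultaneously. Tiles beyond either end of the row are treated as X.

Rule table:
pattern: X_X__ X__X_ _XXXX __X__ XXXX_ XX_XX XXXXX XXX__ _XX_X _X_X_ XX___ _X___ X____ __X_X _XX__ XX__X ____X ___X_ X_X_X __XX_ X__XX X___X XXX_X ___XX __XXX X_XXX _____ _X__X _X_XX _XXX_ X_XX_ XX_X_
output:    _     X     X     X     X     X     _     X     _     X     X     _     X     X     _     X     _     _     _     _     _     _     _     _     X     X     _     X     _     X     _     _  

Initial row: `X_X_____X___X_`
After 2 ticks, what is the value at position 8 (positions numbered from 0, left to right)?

____X___X___X_
XX__X___X___X_
position 8 holds X

X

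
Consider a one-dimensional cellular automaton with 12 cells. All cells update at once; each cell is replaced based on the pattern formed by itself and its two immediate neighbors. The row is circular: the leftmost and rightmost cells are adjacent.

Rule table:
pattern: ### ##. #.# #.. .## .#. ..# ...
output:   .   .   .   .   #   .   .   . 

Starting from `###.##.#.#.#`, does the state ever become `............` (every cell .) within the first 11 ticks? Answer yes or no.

yes

....#......#
............
all cells are . at tick 2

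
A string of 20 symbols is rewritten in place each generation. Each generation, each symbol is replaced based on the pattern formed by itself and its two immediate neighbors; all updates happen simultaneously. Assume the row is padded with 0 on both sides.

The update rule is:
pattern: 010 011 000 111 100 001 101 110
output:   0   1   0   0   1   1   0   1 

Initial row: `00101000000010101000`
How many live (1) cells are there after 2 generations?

8

01000100000100000100
10101010001010001010
count of 1: 8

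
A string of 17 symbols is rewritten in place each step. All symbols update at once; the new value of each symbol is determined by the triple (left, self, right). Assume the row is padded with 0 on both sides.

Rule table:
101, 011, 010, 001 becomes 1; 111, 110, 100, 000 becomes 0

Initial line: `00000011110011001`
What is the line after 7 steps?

00000110000110011
00001100001100110
00011000011001100
00110000110011000
01100001100110000
11000011001100000
10000110011000000

10000110011000000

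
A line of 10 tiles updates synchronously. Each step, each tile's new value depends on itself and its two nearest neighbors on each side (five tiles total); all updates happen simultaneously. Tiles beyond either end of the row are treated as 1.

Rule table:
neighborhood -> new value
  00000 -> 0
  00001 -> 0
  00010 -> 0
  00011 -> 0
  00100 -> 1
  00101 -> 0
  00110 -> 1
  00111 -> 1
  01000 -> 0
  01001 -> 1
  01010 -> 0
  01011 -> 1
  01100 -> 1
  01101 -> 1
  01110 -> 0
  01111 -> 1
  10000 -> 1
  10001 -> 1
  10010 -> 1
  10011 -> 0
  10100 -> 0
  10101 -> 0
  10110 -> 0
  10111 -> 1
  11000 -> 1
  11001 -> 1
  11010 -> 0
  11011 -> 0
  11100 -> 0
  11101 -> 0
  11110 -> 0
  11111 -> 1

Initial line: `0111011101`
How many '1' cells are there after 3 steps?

0100010001
0001010101
1100000011
count of 1: 4

4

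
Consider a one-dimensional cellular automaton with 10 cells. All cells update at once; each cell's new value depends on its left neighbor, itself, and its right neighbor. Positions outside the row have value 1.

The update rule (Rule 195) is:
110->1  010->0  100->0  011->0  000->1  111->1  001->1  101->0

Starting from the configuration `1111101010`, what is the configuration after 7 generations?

generation 1: 1111100000
generation 2: 1111101111
generation 3: 1111100111
generation 4: 1111101011
generation 5: 1111100001
generation 6: 1111101110
generation 7: 1111100110

1111100110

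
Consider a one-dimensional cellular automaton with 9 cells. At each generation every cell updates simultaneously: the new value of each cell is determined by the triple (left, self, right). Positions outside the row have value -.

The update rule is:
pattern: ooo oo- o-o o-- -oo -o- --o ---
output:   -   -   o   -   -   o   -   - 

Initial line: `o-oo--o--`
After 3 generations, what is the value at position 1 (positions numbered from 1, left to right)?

oo----o--
------o--
------o--
position 1 holds -

-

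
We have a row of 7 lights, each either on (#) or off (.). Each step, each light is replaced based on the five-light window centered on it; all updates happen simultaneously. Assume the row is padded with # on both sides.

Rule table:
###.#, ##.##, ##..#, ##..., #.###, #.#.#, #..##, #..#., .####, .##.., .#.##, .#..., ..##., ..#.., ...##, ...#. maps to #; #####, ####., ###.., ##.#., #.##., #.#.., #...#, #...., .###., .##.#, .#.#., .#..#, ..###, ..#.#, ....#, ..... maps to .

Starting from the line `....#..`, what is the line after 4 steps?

#..##.#
.###.##
##.####
.####..

.####..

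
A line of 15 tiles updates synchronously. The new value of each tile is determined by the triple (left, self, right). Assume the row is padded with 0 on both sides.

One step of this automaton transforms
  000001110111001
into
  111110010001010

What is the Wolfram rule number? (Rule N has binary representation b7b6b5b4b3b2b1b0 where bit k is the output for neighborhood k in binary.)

position 6: 111 → 0  (bit 7 = 0)
position 7: 110 → 1  (bit 6 = 1)
position 8: 101 → 0  (bit 5 = 0)
position 12: 100 → 0  (bit 4 = 0)
position 5: 011 → 0  (bit 3 = 0)
position 14: 010 → 0  (bit 2 = 0)
position 4: 001 → 1  (bit 1 = 1)
position 0: 000 → 1  (bit 0 = 1)
bits b7..b0 = 01000011 = 67

67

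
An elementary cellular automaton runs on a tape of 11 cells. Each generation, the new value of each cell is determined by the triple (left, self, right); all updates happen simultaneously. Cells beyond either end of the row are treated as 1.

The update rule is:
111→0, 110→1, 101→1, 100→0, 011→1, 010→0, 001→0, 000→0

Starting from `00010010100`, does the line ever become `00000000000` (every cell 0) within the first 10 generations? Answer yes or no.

generation 1: 00000001000
generation 2: 00000000000
all cells are 0 at generation 2

yes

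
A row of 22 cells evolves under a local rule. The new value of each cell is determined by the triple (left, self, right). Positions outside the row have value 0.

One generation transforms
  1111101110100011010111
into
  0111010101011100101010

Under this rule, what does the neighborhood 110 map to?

0

At position 4 the neighborhood is 110; the next row has 0 there.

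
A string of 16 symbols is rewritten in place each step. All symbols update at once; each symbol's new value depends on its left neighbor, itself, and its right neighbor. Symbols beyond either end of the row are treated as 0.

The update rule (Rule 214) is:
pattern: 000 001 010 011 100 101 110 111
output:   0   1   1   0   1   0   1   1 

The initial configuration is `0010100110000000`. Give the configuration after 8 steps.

1001100110011001

step 1: 0110111011000000
step 2: 1010011001100000
step 3: 1011101110110000
step 4: 1001100110011000
step 5: 1110111011101100
step 6: 0110011001100110
step 7: 1011101110111011
step 8: 1001100110011001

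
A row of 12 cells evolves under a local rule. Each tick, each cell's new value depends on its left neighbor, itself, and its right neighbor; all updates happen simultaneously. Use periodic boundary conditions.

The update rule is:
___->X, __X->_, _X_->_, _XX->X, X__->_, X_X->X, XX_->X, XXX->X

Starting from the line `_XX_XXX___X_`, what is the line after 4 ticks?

_XXXXXX_X___
_XXXXXXX__XX
XXXXXXXX__XX
XXXXXXXX__XX

XXXXXXXX__XX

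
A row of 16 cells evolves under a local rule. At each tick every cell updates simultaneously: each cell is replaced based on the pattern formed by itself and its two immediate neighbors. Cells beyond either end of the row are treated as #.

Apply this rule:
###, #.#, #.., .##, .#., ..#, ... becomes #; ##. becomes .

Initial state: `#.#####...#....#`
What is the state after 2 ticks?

#####.##########

tick 1: .#####.#########
tick 2: #####.##########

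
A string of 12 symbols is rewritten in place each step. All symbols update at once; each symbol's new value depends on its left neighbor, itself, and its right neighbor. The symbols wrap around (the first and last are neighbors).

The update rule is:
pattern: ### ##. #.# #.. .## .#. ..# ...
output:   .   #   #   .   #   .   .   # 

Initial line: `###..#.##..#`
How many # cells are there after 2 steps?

3

..#...###..#
....#.#.#...
count of #: 3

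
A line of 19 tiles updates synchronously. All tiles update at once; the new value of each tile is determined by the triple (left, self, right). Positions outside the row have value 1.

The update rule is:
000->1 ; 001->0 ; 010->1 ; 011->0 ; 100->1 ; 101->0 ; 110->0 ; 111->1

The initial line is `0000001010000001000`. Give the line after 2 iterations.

1111001001111000100

iteration 1: 1111101011111101110
iteration 2: 1111001001111000100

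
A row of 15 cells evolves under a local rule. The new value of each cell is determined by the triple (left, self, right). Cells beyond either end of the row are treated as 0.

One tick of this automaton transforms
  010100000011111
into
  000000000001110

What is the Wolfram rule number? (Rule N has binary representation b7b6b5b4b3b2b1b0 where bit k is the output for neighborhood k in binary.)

128

position 11: 111 → 1  (bit 7 = 1)
position 14: 110 → 0  (bit 6 = 0)
position 2: 101 → 0  (bit 5 = 0)
position 4: 100 → 0  (bit 4 = 0)
position 10: 011 → 0  (bit 3 = 0)
position 1: 010 → 0  (bit 2 = 0)
position 0: 001 → 0  (bit 1 = 0)
position 5: 000 → 0  (bit 0 = 0)
bits b7..b0 = 10000000 = 128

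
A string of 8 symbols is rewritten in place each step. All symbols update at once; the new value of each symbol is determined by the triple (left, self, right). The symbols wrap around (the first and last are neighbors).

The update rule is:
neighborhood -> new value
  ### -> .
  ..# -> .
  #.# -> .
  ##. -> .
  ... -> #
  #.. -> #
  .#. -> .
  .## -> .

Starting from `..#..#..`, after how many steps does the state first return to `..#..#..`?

#..#..##
.#..#...
..#..###
#..#....
.#..###.
..#....#
#..###..
.#....#.
..###..#
#....#..
.###..#.
....#..#
###..#..
...#..#.
##..#..#
..#..#..

16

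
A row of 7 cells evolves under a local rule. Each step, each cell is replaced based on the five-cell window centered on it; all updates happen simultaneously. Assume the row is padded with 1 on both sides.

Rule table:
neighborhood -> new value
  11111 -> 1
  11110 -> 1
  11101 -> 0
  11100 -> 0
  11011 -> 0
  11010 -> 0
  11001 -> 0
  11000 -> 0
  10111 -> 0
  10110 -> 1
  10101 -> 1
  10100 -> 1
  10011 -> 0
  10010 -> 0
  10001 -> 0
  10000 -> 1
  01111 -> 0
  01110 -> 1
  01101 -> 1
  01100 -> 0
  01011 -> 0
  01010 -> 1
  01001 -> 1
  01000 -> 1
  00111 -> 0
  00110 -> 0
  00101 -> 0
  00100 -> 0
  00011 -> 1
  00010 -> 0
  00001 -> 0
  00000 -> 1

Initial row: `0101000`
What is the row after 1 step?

0111101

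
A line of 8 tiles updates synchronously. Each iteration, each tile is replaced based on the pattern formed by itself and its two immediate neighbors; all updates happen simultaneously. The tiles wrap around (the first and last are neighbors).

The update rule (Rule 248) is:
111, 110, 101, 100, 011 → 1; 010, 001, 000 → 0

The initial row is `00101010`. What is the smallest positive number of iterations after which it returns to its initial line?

8

00010101
10001010
01000101
10100010
01010001
10101000
01010100
00101010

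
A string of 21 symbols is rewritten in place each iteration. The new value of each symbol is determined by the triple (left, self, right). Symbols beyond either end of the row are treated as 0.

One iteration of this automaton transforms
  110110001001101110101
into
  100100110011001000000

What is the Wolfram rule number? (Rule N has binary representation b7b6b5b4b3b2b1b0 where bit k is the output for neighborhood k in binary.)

position 15: 111 → 0  (bit 7 = 0)
position 1: 110 → 0  (bit 6 = 0)
position 2: 101 → 0  (bit 5 = 0)
position 5: 100 → 0  (bit 4 = 0)
position 0: 011 → 1  (bit 3 = 1)
position 8: 010 → 0  (bit 2 = 0)
position 7: 001 → 1  (bit 1 = 1)
position 6: 000 → 1  (bit 0 = 1)
bits b7..b0 = 00001011 = 11

11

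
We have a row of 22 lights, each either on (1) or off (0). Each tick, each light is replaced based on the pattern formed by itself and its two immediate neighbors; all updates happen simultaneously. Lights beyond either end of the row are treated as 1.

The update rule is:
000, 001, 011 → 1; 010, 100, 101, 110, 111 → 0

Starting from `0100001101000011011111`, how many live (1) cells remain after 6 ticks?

0001111000011110010000
0111000011110000100111
0100011110000111001100
0001110000111100011001
0111000111100001110011
0100011100001111000110
count of 1: 10

10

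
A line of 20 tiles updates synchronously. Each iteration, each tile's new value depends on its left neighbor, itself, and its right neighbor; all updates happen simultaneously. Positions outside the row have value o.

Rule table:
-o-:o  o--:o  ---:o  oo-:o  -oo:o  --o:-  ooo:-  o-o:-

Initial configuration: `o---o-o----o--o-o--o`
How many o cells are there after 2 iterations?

10

ooo-o-oooo-oo-o-oo-o
--o-o-o--o-oo-o-oo-o
count of o: 10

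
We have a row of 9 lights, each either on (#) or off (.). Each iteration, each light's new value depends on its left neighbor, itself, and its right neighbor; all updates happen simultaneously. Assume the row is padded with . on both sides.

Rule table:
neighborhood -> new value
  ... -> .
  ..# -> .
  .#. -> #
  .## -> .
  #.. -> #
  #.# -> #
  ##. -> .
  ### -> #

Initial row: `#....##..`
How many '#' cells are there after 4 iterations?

1

iteration 1: ##.....#.
iteration 2: ..#....##
iteration 3: ..##.....
iteration 4: ....#....
count of #: 1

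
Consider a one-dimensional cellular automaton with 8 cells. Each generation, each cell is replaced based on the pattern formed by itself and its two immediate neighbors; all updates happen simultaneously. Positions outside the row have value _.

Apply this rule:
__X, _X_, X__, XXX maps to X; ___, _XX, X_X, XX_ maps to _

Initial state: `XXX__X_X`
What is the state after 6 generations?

generation 1: _X_XXX_X
generation 2: XX__X__X
generation 3: __XXXXXX
generation 4: _X_XXXX_
generation 5: XX__XX_X
generation 6: __XX___X

__XX___X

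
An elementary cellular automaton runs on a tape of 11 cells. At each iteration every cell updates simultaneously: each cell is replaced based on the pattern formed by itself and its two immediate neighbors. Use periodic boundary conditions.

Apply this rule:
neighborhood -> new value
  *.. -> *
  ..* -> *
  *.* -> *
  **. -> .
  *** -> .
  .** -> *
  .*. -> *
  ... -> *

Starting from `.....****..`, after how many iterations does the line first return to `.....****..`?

iteration 1: ******...**
iteration 2: ......****.
iteration 3: *******...*
iteration 4: .......****
iteration 5: ********...
iteration 6: *.......***
iteration 7: .********..
iteration 8: **.......**
iteration 9: ..********.
iteration 10: ***.......*
iteration 11: ...********
iteration 12: ****.......
iteration 13: *...*******
iteration 14: .****......
iteration 15: **...******
iteration 16: ..****.....
iteration 17: ***...*****
iteration 18: ...****....
iteration 19: ****...****
iteration 20: ....****...
iteration 21: *****...***
iteration 22: .....****..

22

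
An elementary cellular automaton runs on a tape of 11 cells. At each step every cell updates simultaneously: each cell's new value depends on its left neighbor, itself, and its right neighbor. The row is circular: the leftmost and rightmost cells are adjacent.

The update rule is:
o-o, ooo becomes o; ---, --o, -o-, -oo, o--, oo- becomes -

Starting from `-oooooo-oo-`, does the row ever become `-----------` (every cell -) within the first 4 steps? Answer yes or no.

--oooo-o---
---oo-o----
-----o-----
-----------
all cells are - at step 4

yes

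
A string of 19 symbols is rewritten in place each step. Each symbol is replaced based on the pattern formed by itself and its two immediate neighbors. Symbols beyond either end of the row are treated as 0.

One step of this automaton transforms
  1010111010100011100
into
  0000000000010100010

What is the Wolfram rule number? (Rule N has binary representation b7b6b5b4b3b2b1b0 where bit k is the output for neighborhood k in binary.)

18

position 5: 111 → 0  (bit 7 = 0)
position 6: 110 → 0  (bit 6 = 0)
position 1: 101 → 0  (bit 5 = 0)
position 11: 100 → 1  (bit 4 = 1)
position 4: 011 → 0  (bit 3 = 0)
position 0: 010 → 0  (bit 2 = 0)
position 13: 001 → 1  (bit 1 = 1)
position 12: 000 → 0  (bit 0 = 0)
bits b7..b0 = 00010010 = 18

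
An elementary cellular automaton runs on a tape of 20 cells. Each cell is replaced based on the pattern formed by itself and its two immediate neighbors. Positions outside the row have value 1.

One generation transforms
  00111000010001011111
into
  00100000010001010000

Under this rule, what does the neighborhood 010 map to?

At position 9 the neighborhood is 010; the next row has 1 there.

1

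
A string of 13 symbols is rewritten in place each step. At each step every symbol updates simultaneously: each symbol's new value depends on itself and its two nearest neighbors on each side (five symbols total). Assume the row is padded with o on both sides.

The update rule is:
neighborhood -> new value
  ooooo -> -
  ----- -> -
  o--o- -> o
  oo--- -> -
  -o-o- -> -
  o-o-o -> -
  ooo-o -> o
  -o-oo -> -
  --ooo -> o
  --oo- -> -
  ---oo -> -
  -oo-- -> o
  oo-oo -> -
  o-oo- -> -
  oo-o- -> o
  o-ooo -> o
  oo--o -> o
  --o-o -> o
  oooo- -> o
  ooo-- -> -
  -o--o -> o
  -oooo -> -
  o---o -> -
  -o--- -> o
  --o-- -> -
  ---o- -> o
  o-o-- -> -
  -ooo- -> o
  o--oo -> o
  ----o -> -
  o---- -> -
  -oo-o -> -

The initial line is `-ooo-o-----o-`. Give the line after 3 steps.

o--oooo-o----

step 1: -oooo-o---oo-
step 2: -o-ooo-o-----
step 3: o--oooo-o----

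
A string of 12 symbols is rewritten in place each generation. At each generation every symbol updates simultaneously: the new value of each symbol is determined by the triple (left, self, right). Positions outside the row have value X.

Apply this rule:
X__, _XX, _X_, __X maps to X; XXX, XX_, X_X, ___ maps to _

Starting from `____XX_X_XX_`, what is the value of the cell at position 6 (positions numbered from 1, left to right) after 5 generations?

X__XX__X_X__
_XXX_XXX_XXX
_X___X___X__
_XX_XXX_XXXX
_X__X___X___
position 6 holds _

_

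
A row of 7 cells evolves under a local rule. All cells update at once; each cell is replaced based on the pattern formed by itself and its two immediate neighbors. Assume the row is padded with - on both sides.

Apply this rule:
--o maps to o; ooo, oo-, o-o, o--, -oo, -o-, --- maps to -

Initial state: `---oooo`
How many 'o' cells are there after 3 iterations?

iteration 1: --o----
iteration 2: -o-----
iteration 3: o------
count of o: 1

1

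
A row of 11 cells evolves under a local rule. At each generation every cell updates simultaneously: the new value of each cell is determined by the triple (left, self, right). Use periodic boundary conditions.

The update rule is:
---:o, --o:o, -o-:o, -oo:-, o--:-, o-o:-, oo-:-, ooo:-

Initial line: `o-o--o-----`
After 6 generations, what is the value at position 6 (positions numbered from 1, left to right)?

generation 1: o-o-oo-oooo
generation 2: --o--------
generation 3: ooo-ooooooo
generation 4: -----------
generation 5: ooooooooooo
generation 6: -----------
position 6 holds -

-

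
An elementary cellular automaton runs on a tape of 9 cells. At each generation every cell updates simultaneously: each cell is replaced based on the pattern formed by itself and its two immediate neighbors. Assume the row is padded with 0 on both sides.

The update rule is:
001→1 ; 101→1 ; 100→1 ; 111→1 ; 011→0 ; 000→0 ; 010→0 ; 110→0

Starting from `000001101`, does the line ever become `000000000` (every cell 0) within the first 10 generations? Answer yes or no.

no

000010010
000101101
001010010
010101101
101010010
010101101  (repeats generation 4; period 2)
generation 10: 010101101
generation 10 is 010101101, still not uniform 0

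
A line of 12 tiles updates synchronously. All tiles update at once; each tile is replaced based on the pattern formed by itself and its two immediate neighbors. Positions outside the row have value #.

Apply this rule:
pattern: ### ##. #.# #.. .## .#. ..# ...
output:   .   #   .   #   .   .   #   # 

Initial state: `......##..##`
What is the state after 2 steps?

######.###..
.....#...###

.....#...###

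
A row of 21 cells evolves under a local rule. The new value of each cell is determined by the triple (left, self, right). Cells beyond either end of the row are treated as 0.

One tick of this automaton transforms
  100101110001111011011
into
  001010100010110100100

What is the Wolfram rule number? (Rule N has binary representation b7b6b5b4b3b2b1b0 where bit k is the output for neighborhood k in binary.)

162

position 6: 111 → 1  (bit 7 = 1)
position 7: 110 → 0  (bit 6 = 0)
position 4: 101 → 1  (bit 5 = 1)
position 1: 100 → 0  (bit 4 = 0)
position 5: 011 → 0  (bit 3 = 0)
position 0: 010 → 0  (bit 2 = 0)
position 2: 001 → 1  (bit 1 = 1)
position 9: 000 → 0  (bit 0 = 0)
bits b7..b0 = 10100010 = 162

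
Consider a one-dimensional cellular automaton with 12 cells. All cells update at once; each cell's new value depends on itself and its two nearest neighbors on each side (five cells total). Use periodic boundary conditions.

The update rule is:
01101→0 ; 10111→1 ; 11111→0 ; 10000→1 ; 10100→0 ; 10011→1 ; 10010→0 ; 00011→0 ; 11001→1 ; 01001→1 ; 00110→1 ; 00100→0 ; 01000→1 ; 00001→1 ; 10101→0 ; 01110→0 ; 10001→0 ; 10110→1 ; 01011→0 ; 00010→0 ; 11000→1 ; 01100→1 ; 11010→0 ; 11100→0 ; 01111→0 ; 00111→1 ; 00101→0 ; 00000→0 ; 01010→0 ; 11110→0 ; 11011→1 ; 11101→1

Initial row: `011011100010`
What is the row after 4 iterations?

001110010010

110110010001
011111001001
010000100100
001110010010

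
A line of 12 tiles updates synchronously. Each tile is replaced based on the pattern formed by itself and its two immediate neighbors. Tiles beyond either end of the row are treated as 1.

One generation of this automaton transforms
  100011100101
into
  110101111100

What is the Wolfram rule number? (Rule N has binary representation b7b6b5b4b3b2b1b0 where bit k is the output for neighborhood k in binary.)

position 5: 111 → 1  (bit 7 = 1)
position 0: 110 → 1  (bit 6 = 1)
position 10: 101 → 0  (bit 5 = 0)
position 1: 100 → 1  (bit 4 = 1)
position 4: 011 → 0  (bit 3 = 0)
position 9: 010 → 1  (bit 2 = 1)
position 3: 001 → 1  (bit 1 = 1)
position 2: 000 → 0  (bit 0 = 0)
bits b7..b0 = 11010110 = 214

214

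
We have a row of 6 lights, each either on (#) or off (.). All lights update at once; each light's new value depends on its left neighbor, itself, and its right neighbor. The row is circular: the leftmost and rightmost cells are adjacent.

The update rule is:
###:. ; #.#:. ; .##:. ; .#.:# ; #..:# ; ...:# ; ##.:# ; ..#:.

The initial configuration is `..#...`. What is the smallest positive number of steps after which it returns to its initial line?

step 1: #.####
step 2: #.....
step 3: #####.
step 4: ....#.
step 5: ###.##
step 6: ..#...

6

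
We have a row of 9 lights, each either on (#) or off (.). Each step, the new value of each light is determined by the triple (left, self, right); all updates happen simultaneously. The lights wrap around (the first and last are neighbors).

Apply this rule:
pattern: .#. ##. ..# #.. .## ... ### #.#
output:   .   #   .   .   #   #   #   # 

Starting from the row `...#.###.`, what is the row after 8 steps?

##..#####

step 1: ##..####.
step 2: ##..#####
step 3: ##..#####  (fixed point — unchanged through step 8)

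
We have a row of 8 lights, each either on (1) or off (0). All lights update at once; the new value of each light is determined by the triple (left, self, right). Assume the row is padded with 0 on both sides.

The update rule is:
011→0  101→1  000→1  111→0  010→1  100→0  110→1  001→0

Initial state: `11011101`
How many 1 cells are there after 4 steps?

step 1: 01100111
step 2: 00100001
step 3: 10101101
step 4: 11110111
count of 1: 7

7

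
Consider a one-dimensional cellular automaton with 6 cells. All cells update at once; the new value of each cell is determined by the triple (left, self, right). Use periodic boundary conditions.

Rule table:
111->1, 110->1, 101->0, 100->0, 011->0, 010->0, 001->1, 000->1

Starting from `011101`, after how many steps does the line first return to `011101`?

step 1: 001100
step 2: 110101
step 3: 110000
step 4: 010111
step 5: 000011
step 6: 011101

6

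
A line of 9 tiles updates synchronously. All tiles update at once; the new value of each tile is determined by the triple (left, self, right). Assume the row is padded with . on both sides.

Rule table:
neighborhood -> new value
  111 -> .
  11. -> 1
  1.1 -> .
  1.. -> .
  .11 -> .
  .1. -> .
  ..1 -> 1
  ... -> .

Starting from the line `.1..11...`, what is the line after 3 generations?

1..1.1...
..1......
.1.......

.1.......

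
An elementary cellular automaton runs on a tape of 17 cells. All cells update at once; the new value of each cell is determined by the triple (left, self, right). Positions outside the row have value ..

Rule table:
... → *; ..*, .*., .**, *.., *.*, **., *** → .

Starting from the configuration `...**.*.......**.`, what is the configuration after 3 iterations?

**......*****....

**......*****....
...****.......***
**......*****....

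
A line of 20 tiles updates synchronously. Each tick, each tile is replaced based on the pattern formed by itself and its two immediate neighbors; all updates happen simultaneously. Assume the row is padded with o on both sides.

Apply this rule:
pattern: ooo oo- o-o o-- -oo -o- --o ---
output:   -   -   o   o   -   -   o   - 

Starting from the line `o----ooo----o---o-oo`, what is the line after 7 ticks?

-o--o---o--o-o-o-o--
o-oo-o-o-oo-o-o-o-oo
-o--o-o-o--o-o-o-o--
o-oo-o-o-oo-o-o-o-oo  (repeats tick 2; period 2)
tick 7: -o--o-o-o--o-o-o-o--

-o--o-o-o--o-o-o-o--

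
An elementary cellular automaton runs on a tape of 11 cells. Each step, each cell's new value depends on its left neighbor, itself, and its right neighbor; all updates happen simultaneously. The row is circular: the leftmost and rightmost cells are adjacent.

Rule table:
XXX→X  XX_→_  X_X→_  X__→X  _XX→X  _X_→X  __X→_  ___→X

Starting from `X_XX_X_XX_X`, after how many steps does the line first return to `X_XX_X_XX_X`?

2

step 1: __X__X_X__X
step 2: X_XX_X_XX_X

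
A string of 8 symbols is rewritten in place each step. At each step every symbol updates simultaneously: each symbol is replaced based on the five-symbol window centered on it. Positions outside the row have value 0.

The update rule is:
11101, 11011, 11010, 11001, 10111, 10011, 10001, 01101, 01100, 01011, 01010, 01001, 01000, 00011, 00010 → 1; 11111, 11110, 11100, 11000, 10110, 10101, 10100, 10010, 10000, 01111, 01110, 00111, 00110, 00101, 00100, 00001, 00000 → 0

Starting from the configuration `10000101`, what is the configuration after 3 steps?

01001010
10100101
01010010

01010010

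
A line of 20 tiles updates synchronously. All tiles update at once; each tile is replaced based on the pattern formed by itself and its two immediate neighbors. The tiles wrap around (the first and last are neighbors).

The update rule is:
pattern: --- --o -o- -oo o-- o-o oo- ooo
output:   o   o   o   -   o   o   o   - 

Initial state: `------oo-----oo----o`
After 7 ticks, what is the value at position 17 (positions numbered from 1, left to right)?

o

tick 1: oooooo-oooooo-oooooo
tick 2: -----oo-----oo------
tick 3: ooooo-oooooo-ooooooo
tick 4: ----oo-----oo-------
tick 5: oooo-oooooo-oooooooo
tick 6: ---oo-----oo--------
tick 7: ooo-oooooo-ooooooooo
position 17 holds o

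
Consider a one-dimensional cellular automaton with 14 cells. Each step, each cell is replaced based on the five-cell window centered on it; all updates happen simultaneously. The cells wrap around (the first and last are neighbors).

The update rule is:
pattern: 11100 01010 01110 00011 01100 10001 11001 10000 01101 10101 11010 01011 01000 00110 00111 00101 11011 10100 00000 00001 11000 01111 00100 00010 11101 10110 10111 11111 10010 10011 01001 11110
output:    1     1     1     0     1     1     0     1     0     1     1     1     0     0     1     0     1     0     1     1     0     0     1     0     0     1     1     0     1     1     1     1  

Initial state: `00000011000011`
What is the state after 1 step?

01111001011001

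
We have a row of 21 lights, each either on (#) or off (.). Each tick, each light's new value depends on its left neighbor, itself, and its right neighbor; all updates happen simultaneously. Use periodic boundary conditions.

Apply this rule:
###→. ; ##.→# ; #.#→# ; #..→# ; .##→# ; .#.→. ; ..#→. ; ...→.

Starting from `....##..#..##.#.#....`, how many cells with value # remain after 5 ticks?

....###..#.###.#.#...
....#.##..##.##.#.#..
.....####.######.#.#.
.....#..###....##.#.#
#.....#.#.##...###.#.
count of #: 9

9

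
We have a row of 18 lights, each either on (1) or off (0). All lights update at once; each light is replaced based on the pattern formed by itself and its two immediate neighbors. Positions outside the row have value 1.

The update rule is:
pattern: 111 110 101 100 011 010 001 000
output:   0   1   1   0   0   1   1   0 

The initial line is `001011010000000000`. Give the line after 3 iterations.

101010110000000111

iteration 1: 011101110000000001
iteration 2: 100110010000000010
iteration 3: 101010110000000111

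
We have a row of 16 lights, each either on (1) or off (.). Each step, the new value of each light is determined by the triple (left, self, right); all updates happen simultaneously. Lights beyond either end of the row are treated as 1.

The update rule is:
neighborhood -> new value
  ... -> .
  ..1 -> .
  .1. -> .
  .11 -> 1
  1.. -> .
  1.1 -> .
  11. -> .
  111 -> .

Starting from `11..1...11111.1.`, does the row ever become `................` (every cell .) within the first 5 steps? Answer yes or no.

yes

........1.......
................
all cells are . at step 2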